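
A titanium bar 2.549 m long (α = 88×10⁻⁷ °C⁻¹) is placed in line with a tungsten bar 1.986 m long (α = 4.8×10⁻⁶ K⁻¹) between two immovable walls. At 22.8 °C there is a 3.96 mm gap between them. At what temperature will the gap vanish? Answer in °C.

Gap closes when ΔL₁ + ΔL₂ = 3.96 mm = 3.96×10⁻³ m
(α₁L₁ + α₂L₂)ΔT = g
α₁L₁ + α₂L₂ = 88×10⁻⁷×2.549 + 4.8×10⁻⁶×1.986 = 3.1964×10⁻⁵ m/K
ΔT = 3.96×10⁻³ / 3.1964×10⁻⁵ = 123.89 K
T = 22.8 + 123.89 = 146.69 °C

T = 147 °C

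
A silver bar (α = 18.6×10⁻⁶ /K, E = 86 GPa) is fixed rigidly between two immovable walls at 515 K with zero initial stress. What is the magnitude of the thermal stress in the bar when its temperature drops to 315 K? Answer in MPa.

Fully constrained: the free strain ε = αΔT is blocked, so σ = Eε = EαΔT.
|ΔT| = 200 K
σ = 86.0×10⁹ × 18.6×10⁻⁶ × 200 = 3.20×10⁸ Pa

σ = 320 MPa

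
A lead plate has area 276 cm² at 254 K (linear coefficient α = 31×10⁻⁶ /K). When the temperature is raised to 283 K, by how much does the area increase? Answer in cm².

Area coefficient ≈ 2α; |ΔT| = 29 K
ΔA = 2αA₀ΔT = 2(31×10⁻⁶)(276)(29) = 0.496 cm²

ΔA = 0.496 cm²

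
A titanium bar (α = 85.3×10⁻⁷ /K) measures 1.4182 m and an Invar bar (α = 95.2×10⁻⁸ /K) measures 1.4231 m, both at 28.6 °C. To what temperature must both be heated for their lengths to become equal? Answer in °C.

Equal length when α₁L₁ΔT − α₂L₂ΔT = L₂ − L₁ = 4.90×10⁻³ m
α₁L₁ = 1.2097246×10⁻⁵, α₂L₂ = 1.3547912×10⁻⁶ → Δ(αL) = 1.07424548×10⁻⁵ m/K
ΔT = 4.90×10⁻³ / 1.07424548×10⁻⁵ = 456.134 K, so T = 28.6 + 456.134 = 484.734 °C

T = 484.7 °C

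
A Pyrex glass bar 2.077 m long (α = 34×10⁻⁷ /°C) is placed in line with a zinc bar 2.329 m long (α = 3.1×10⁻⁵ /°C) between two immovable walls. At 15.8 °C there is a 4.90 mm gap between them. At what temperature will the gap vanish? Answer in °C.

T = 77.6 °C

α₁L₁ = 7.0618×10⁻⁶ m/K, α₂L₂ = 7.2199×10⁻⁵ m/K → total 7.92608×10⁻⁵ m/K
ΔT = g/(α₁L₁+α₂L₂) = 4.90×10⁻³ / 7.92608×10⁻⁵ = 61.821 K
T = 15.8 + 61.821 = 77.621 °C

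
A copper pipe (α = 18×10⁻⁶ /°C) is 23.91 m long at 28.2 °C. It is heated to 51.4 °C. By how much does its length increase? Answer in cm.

|ΔT| = |51.4 − 28.2| = 23.2 K
ΔL = αL₀ΔT = (18×10⁻⁶)(23.91)(23.2) = 9.98×10⁻³ m

ΔL = 0.998 cm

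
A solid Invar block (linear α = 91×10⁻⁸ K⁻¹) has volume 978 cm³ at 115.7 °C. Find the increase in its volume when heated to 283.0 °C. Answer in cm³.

ΔV = 0.447 cm³

Isotropic solid: β ≈ 3α = 2.7×10⁻⁶ /K; ΔT = 167.3 K
ΔV = 3αV₀ΔT = 3(91×10⁻⁸)(978)(167.3) = 0.447 cm³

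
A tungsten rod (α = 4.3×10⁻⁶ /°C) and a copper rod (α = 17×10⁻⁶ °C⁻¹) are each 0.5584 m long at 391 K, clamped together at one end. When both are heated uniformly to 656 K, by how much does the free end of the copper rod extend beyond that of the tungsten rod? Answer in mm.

ΔT = 265 K
tungsten: ΔL = 4.3×10⁻⁶ × 0.5584 m × 265 = 6.3630×10⁻⁴ m = 0.63630 mm
copper: ΔL = 17×10⁻⁶ × 0.5584 m × 265 = 2.5156×10⁻³ m = 2.5156 mm
difference = 2.5156 − 0.63630 = 1.8793 mm

1.88 mm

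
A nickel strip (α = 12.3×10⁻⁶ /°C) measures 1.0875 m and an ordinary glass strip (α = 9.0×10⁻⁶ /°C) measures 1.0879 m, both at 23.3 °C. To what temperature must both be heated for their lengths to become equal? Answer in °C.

T = 134.9 °C

Equal length when α₁L₁ΔT − α₂L₂ΔT = L₂ − L₁ = 4.00×10⁻⁴ m
α₁L₁ = 1.337625×10⁻⁵, α₂L₂ = 9.7911×10⁻⁶ → Δ(αL) = 3.58515×10⁻⁶ m/K
ΔT = 4.00×10⁻⁴ / 3.58515×10⁻⁶ = 111.571 K, so T = 23.3 + 111.571 = 134.871 °C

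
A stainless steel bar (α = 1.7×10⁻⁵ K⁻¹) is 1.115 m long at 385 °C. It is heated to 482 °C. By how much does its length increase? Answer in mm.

|ΔT| = |482 − 385| = 97 K
ΔL = αL₀ΔT = (1.7×10⁻⁵)(1.115)(97) = 1.84×10⁻³ m

ΔL = 1.84 mm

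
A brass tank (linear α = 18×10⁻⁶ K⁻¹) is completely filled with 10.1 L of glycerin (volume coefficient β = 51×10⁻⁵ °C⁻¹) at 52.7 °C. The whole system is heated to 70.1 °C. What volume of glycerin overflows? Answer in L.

0.0801 L

The tank also expands: β_container ≈ 3α = 5.4×10⁻⁵ /K
Net overflow = V₀(β_liq − 3α_cont)ΔT
β − 3α = 5.10×10⁻⁴ − 5.4×10⁻⁵ = 4.56×10⁻⁴ /K; ΔT = 17.4 K
ΔV = 10.1 × 4.56×10⁻⁴ × 17.4 = 0.0801 L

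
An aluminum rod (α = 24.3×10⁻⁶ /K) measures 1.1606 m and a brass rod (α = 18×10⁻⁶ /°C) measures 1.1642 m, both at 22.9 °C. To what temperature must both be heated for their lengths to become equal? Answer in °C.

L₁(1 + α₁ΔT) = L₂(1 + α₂ΔT) ⇒ ΔT = (L₂ − L₁)/(α₁L₁ − α₂L₂)
L₂ − L₁ = 1.1642 − 1.1606 = 3.60×10⁻³ m
α₁L₁ − α₂L₂ = 24.3×10⁻⁶×1.1606 − 18×10⁻⁶×1.1642 = 7.24698×10⁻⁶ m/K
ΔT = 3.60×10⁻³ / 7.24698×10⁻⁶ = 496.759 K
T = 22.9 + 496.759 = 519.659 °C

T = 519.7 °C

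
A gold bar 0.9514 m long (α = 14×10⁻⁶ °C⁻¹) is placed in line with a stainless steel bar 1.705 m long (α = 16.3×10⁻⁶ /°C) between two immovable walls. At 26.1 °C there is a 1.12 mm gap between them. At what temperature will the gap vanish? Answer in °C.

T = 53.3 °C

Gap closes when ΔL₁ + ΔL₂ = 1.12 mm = 1.12×10⁻³ m
(α₁L₁ + α₂L₂)ΔT = g
α₁L₁ + α₂L₂ = 14×10⁻⁶×0.9514 + 16.3×10⁻⁶×1.705 = 4.11111×10⁻⁵ m/K
ΔT = 1.12×10⁻³ / 4.11111×10⁻⁵ = 27.243 K
T = 26.1 + 27.243 = 53.343 °C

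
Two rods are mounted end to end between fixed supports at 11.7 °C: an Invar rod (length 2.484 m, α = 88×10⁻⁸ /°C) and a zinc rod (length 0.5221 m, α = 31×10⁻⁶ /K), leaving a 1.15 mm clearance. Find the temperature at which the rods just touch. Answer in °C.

α₁L₁ = 2.18592×10⁻⁶ m/K, α₂L₂ = 1.61851×10⁻⁵ m/K → total 1.837102×10⁻⁵ m/K
ΔT = g/(α₁L₁+α₂L₂) = 1.15×10⁻³ / 1.837102×10⁻⁵ = 62.599 K
T = 11.7 + 62.599 = 74.299 °C

T = 74.3 °C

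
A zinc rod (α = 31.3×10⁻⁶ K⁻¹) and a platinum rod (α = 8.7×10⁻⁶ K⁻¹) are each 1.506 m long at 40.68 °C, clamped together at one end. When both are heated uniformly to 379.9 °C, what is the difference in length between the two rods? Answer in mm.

ΔT = 339.22 K
zinc: ΔL = 31.3×10⁻⁶ × 1.506 m × 339.22 = 1.5990×10⁻² m = 15.990 mm
platinum: ΔL = 8.7×10⁻⁶ × 1.506 m × 339.22 = 4.4445×10⁻³ m = 4.4445 mm
difference = 15.990 − 4.4445 = 11.5455 mm

11.5 mm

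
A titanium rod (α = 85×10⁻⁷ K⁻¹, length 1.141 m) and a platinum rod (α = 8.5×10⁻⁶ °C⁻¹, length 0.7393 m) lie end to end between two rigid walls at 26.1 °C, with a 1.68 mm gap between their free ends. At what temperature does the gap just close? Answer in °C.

T = 131 °C

α₁L₁ = 9.6985×10⁻⁶ m/K, α₂L₂ = 6.28405×10⁻⁶ m/K → total 1.598255×10⁻⁵ m/K
ΔT = g/(α₁L₁+α₂L₂) = 1.68×10⁻³ / 1.598255×10⁻⁵ = 105.11 K
T = 26.1 + 105.11 = 131.21 °C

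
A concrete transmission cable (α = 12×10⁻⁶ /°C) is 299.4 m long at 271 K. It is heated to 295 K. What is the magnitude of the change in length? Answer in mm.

ΔL = 86.2 mm

|ΔT| = |295 − 271| = 24 K
ΔL = αL₀ΔT = (12×10⁻⁶)(299.4)(24) = 8.62×10⁻² m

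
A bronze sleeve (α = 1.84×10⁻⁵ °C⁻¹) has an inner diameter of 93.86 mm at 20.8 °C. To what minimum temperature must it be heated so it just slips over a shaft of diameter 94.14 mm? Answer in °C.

Required Δd = 94.14 − 93.86 = 0.28 mm
Δd = αd₀ΔT ⇒ ΔT = Δd/(αd₀) = 0.28 / (1.84×10⁻⁵ × 93.86) = 162.13 K
T_min = 20.8 + 162.13 = 182.93 °C

T = 183 °C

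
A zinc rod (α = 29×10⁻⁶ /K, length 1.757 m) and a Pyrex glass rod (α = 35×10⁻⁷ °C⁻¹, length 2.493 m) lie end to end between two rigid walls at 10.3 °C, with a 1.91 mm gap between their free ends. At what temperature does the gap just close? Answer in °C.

T = 42.3 °C

α₁L₁ = 5.0953×10⁻⁵ m/K, α₂L₂ = 8.7255×10⁻⁶ m/K → total 5.96785×10⁻⁵ m/K
ΔT = g/(α₁L₁+α₂L₂) = 1.91×10⁻³ / 5.96785×10⁻⁵ = 32.005 K
T = 10.3 + 32.005 = 42.305 °C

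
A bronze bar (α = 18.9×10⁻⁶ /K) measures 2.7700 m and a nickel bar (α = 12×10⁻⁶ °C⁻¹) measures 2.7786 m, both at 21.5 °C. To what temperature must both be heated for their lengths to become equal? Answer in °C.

Equal length when α₁L₁ΔT − α₂L₂ΔT = L₂ − L₁ = 8.60×10⁻³ m
α₁L₁ = 5.2353×10⁻⁵, α₂L₂ = 3.33432×10⁻⁵ → Δ(αL) = 1.90098×10⁻⁵ m/K
ΔT = 8.60×10⁻³ / 1.90098×10⁻⁵ = 452.398 K, so T = 21.5 + 452.398 = 473.898 °C

T = 473.9 °C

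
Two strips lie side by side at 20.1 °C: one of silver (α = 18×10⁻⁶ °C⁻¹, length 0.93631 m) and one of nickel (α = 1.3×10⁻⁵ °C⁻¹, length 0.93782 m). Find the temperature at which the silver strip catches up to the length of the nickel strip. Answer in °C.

Equal length when α₁L₁ΔT − α₂L₂ΔT = L₂ − L₁ = 1.51×10⁻³ m
α₁L₁ = 1.685358×10⁻⁵, α₂L₂ = 1.219166×10⁻⁵ → Δ(αL) = 4.66192×10⁻⁶ m/K
ΔT = 1.51×10⁻³ / 4.66192×10⁻⁶ = 323.901 K, so T = 20.1 + 323.901 = 344.001 °C

T = 344.0 °C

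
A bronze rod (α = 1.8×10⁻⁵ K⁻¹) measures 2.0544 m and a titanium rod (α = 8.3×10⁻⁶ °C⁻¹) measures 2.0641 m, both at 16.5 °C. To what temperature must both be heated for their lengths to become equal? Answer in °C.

T = 505.2 °C

L₁(1 + α₁ΔT) = L₂(1 + α₂ΔT) ⇒ ΔT = (L₂ − L₁)/(α₁L₁ − α₂L₂)
L₂ − L₁ = 2.0641 − 2.0544 = 9.70×10⁻³ m
α₁L₁ − α₂L₂ = 1.8×10⁻⁵×2.0544 − 8.3×10⁻⁶×2.0641 = 1.984717×10⁻⁵ m/K
ΔT = 9.70×10⁻³ / 1.984717×10⁻⁵ = 488.735 K
T = 16.5 + 488.735 = 505.235 °C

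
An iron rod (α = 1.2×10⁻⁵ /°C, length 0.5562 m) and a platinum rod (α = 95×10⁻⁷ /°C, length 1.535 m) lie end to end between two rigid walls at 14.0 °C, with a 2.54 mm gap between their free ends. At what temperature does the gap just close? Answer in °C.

T = 133 °C

Gap closes when ΔL₁ + ΔL₂ = 2.54 mm = 2.54×10⁻³ m
(α₁L₁ + α₂L₂)ΔT = g
α₁L₁ + α₂L₂ = 1.2×10⁻⁵×0.5562 + 95×10⁻⁷×1.535 = 2.12569×10⁻⁵ m/K
ΔT = 2.54×10⁻³ / 2.12569×10⁻⁵ = 119.49 K
T = 14.0 + 119.49 = 133.49 °C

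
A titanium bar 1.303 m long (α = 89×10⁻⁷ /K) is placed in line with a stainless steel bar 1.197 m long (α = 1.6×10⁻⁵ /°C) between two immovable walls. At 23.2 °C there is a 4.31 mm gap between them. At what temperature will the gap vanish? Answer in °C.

Gap closes when ΔL₁ + ΔL₂ = 4.31 mm = 4.31×10⁻³ m
(α₁L₁ + α₂L₂)ΔT = g
α₁L₁ + α₂L₂ = 89×10⁻⁷×1.303 + 1.6×10⁻⁵×1.197 = 3.07487×10⁻⁵ m/K
ΔT = 4.31×10⁻³ / 3.07487×10⁻⁵ = 140.17 K
T = 23.2 + 140.17 = 163.37 °C

T = 163 °C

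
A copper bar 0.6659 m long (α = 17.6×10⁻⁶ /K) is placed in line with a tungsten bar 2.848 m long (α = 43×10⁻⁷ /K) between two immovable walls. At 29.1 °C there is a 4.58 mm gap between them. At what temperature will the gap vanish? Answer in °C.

T = 220 °C

Gap closes when ΔL₁ + ΔL₂ = 4.58 mm = 4.58×10⁻³ m
(α₁L₁ + α₂L₂)ΔT = g
α₁L₁ + α₂L₂ = 17.6×10⁻⁶×0.6659 + 43×10⁻⁷×2.848 = 2.396624×10⁻⁵ m/K
ΔT = 4.58×10⁻³ / 2.396624×10⁻⁵ = 191.10 K
T = 29.1 + 191.10 = 220.20 °C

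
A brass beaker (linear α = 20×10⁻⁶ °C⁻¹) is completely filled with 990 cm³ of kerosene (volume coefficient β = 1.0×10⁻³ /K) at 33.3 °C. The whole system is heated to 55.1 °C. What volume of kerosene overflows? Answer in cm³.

20.3 cm³

The beaker also expands: β_container ≈ 3α = 6.0×10⁻⁵ /K
Net overflow = V₀(β_liq − 3α_cont)ΔT
β − 3α = 1.00×10⁻³ − 6.0×10⁻⁵ = 9.40×10⁻⁴ /K; ΔT = 21.8 K
ΔV = 990 × 9.40×10⁻⁴ × 21.8 = 20.3 cm³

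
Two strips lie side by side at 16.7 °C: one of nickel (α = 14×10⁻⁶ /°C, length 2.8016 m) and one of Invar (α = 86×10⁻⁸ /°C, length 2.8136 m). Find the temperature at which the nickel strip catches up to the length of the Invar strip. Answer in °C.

L₁(1 + α₁ΔT) = L₂(1 + α₂ΔT) ⇒ ΔT = (L₂ − L₁)/(α₁L₁ − α₂L₂)
L₂ − L₁ = 2.8136 − 2.8016 = 1.20×10⁻² m
α₁L₁ − α₂L₂ = 14×10⁻⁶×2.8016 − 86×10⁻⁸×2.8136 = 3.6802704×10⁻⁵ m/K
ΔT = 1.20×10⁻² / 3.6802704×10⁻⁵ = 326.063 K
T = 16.7 + 326.063 = 342.763 °C

T = 342.8 °C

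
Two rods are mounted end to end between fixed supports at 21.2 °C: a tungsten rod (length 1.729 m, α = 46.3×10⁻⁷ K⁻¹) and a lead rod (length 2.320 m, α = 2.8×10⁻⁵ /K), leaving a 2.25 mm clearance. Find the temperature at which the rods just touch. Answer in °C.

T = 52.0 °C

α₁L₁ = 8.00527×10⁻⁶ m/K, α₂L₂ = 6.496×10⁻⁵ m/K → total 7.296527×10⁻⁵ m/K
ΔT = g/(α₁L₁+α₂L₂) = 2.25×10⁻³ / 7.296527×10⁻⁵ = 30.837 K
T = 21.2 + 30.837 = 52.037 °C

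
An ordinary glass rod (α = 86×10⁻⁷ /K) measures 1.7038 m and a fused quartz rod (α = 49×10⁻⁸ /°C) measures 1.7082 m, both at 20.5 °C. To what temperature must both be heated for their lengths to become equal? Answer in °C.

L₁(1 + α₁ΔT) = L₂(1 + α₂ΔT) ⇒ ΔT = (L₂ − L₁)/(α₁L₁ − α₂L₂)
L₂ − L₁ = 1.7082 − 1.7038 = 4.40×10⁻³ m
α₁L₁ − α₂L₂ = 86×10⁻⁷×1.7038 − 49×10⁻⁸×1.7082 = 1.3815662×10⁻⁵ m/K
ΔT = 4.40×10⁻³ / 1.3815662×10⁻⁵ = 318.479 K
T = 20.5 + 318.479 = 338.979 °C

T = 339.0 °C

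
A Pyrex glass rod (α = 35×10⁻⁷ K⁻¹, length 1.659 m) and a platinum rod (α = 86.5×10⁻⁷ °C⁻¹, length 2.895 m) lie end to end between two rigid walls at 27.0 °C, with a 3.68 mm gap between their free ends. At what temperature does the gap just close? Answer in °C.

Gap closes when ΔL₁ + ΔL₂ = 3.68 mm = 3.68×10⁻³ m
(α₁L₁ + α₂L₂)ΔT = g
α₁L₁ + α₂L₂ = 35×10⁻⁷×1.659 + 86.5×10⁻⁷×2.895 = 3.084825×10⁻⁵ m/K
ΔT = 3.68×10⁻³ / 3.084825×10⁻⁵ = 119.29 K
T = 27.0 + 119.29 = 146.29 °C

T = 146 °C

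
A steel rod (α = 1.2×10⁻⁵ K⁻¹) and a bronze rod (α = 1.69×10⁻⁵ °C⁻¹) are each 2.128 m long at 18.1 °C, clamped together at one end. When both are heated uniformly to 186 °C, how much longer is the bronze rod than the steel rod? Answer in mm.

1.75 mm

ΔT = 167.9 K
steel: ΔL = 1.2×10⁻⁵ × 2.128 m × 167.9 = 4.2875×10⁻³ m = 4.2875 mm
bronze: ΔL = 1.69×10⁻⁵ × 2.128 m × 167.9 = 6.0382×10⁻³ m = 6.0382 mm
difference = 6.0382 − 4.2875 = 1.7507 mm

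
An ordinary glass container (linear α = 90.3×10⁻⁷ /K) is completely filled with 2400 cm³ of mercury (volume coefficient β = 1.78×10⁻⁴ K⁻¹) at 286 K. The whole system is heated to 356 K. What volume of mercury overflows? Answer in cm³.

25.4 cm³

The container also expands: β_container ≈ 3α = 2.709×10⁻⁵ /K
Net overflow = V₀(β_liq − 3α_cont)ΔT
β − 3α = 1.78×10⁻⁴ − 2.709×10⁻⁵ = 1.5091×10⁻⁴ /K; ΔT = 70 K
ΔV = 2400 × 1.5091×10⁻⁴ × 70 = 25.4 cm³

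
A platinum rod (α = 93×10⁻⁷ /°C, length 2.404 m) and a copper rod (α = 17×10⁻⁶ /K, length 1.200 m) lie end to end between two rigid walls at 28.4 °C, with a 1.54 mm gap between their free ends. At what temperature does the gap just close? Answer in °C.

T = 64.4 °C

α₁L₁ = 2.23572×10⁻⁵ m/K, α₂L₂ = 2.040×10⁻⁵ m/K → total 4.27572×10⁻⁵ m/K
ΔT = g/(α₁L₁+α₂L₂) = 1.54×10⁻³ / 4.27572×10⁻⁵ = 36.017 K
T = 28.4 + 36.017 = 64.417 °C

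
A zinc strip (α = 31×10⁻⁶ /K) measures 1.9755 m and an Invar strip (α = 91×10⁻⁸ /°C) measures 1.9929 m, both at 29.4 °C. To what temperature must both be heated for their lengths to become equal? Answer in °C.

T = 322.2 °C

Equal length when α₁L₁ΔT − α₂L₂ΔT = L₂ − L₁ = 1.74×10⁻² m
α₁L₁ = 6.12405×10⁻⁵, α₂L₂ = 1.813539×10⁻⁶ → Δ(αL) = 5.9426961×10⁻⁵ m/K
ΔT = 1.74×10⁻² / 5.9426961×10⁻⁵ = 292.796 K, so T = 29.4 + 292.796 = 322.196 °C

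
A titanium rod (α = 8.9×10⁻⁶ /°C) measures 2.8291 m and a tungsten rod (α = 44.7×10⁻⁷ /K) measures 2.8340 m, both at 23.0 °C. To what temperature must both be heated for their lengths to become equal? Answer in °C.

T = 414.7 °C

Equal length when α₁L₁ΔT − α₂L₂ΔT = L₂ − L₁ = 4.90×10⁻³ m
α₁L₁ = 2.517899×10⁻⁵, α₂L₂ = 1.266798×10⁻⁵ → Δ(αL) = 1.251101×10⁻⁵ m/K
ΔT = 4.90×10⁻³ / 1.251101×10⁻⁵ = 391.655 K, so T = 23.0 + 391.655 = 414.655 °C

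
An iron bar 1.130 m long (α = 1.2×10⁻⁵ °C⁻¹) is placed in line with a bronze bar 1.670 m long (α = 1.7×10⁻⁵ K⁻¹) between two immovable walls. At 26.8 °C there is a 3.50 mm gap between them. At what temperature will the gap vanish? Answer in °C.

T = 110 °C

α₁L₁ = 1.356×10⁻⁵ m/K, α₂L₂ = 2.839×10⁻⁵ m/K → total 4.195×10⁻⁵ m/K
ΔT = g/(α₁L₁+α₂L₂) = 3.50×10⁻³ / 4.195×10⁻⁵ = 83.43 K
T = 26.8 + 83.43 = 110.23 °C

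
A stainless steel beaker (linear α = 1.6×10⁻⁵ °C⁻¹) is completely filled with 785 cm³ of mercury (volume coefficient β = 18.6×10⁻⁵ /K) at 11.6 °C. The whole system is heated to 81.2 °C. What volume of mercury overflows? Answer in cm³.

7.54 cm³

The beaker also expands: β_container ≈ 3α = 4.8×10⁻⁵ /K
Net overflow = V₀(β_liq − 3α_cont)ΔT
β − 3α = 1.86×10⁻⁴ − 4.8×10⁻⁵ = 1.38×10⁻⁴ /K; ΔT = 69.6 K
ΔV = 785 × 1.38×10⁻⁴ × 69.6 = 7.54 cm³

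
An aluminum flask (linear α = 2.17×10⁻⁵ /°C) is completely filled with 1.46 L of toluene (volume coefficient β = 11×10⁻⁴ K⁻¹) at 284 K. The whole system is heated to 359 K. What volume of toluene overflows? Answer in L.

The flask also expands: β_container ≈ 3α = 6.51×10⁻⁵ /K
Net overflow = V₀(β_liq − 3α_cont)ΔT
β − 3α = 1.10×10⁻³ − 6.51×10⁻⁵ = 1.0349×10⁻³ /K; ΔT = 75 K
ΔV = 1.46 × 1.0349×10⁻³ × 75 = 0.113 L

0.113 L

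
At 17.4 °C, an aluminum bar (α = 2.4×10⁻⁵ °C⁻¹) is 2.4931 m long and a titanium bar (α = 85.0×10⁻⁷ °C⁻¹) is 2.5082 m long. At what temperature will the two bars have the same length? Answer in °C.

T = 409.5 °C

Equal length when α₁L₁ΔT − α₂L₂ΔT = L₂ − L₁ = 1.51×10⁻² m
α₁L₁ = 5.98344×10⁻⁵, α₂L₂ = 2.13197×10⁻⁵ → Δ(αL) = 3.85147×10⁻⁵ m/K
ΔT = 1.51×10⁻² / 3.85147×10⁻⁵ = 392.058 K, so T = 17.4 + 392.058 = 409.458 °C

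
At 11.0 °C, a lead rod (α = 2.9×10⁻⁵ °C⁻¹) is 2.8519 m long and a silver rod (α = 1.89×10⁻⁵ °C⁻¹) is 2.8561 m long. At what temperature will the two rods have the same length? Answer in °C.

L₁(1 + α₁ΔT) = L₂(1 + α₂ΔT) ⇒ ΔT = (L₂ − L₁)/(α₁L₁ − α₂L₂)
L₂ − L₁ = 2.8561 − 2.8519 = 4.20×10⁻³ m
α₁L₁ − α₂L₂ = 2.9×10⁻⁵×2.8519 − 1.89×10⁻⁵×2.8561 = 2.872481×10⁻⁵ m/K
ΔT = 4.20×10⁻³ / 2.872481×10⁻⁵ = 146.215 K
T = 11.0 + 146.215 = 157.215 °C

T = 157.2 °C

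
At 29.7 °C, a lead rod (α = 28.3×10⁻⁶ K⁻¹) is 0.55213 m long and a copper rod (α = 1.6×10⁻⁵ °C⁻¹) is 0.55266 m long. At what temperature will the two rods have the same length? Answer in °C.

T = 107.8 °C

L₁(1 + α₁ΔT) = L₂(1 + α₂ΔT) ⇒ ΔT = (L₂ − L₁)/(α₁L₁ − α₂L₂)
L₂ − L₁ = 0.55266 − 0.55213 = 5.30×10⁻⁴ m
α₁L₁ − α₂L₂ = 28.3×10⁻⁶×0.55213 − 1.6×10⁻⁵×0.55266 = 6.782719×10⁻⁶ m/K
ΔT = 5.30×10⁻⁴ / 6.782719×10⁻⁶ = 78.140 K
T = 29.7 + 78.140 = 107.840 °C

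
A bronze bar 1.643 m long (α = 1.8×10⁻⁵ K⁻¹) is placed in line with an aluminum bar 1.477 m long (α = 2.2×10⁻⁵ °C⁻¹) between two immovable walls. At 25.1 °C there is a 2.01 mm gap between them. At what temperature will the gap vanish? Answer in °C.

Gap closes when ΔL₁ + ΔL₂ = 2.01 mm = 2.01×10⁻³ m
(α₁L₁ + α₂L₂)ΔT = g
α₁L₁ + α₂L₂ = 1.8×10⁻⁵×1.643 + 2.2×10⁻⁵×1.477 = 6.2068×10⁻⁵ m/K
ΔT = 2.01×10⁻³ / 6.2068×10⁻⁵ = 32.384 K
T = 25.1 + 32.384 = 57.484 °C

T = 57.5 °C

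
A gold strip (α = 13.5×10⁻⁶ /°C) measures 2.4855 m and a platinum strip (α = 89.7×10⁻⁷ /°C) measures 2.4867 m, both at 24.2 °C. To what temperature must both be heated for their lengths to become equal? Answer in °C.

L₁(1 + α₁ΔT) = L₂(1 + α₂ΔT) ⇒ ΔT = (L₂ − L₁)/(α₁L₁ − α₂L₂)
L₂ − L₁ = 2.4867 − 2.4855 = 1.20×10⁻³ m
α₁L₁ − α₂L₂ = 13.5×10⁻⁶×2.4855 − 89.7×10⁻⁷×2.4867 = 1.1248551×10⁻⁵ m/K
ΔT = 1.20×10⁻³ / 1.1248551×10⁻⁵ = 106.680 K
T = 24.2 + 106.680 = 130.880 °C

T = 130.9 °C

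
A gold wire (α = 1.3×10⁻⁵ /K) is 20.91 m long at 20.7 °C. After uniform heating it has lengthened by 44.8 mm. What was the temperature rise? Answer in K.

ΔL = αL₀ΔT ⇒ ΔT = ΔL / (αL₀)
ΔT = 44.8×10⁻³ m / (1.3×10⁻⁵ × 20.91 m) = 164.81 K

ΔT = 165 K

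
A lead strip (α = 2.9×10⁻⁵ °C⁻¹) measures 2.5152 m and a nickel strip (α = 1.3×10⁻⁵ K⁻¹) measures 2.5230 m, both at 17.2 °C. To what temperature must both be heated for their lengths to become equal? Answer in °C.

Equal length when α₁L₁ΔT − α₂L₂ΔT = L₂ − L₁ = 7.80×10⁻³ m
α₁L₁ = 7.29408×10⁻⁵, α₂L₂ = 3.2799×10⁻⁵ → Δ(αL) = 4.01418×10⁻⁵ m/K
ΔT = 7.80×10⁻³ / 4.01418×10⁻⁵ = 194.311 K, so T = 17.2 + 194.311 = 211.511 °C

T = 211.5 °C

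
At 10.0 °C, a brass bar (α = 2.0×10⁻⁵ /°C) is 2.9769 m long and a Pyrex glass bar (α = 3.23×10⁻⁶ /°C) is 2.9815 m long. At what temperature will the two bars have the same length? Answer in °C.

L₁(1 + α₁ΔT) = L₂(1 + α₂ΔT) ⇒ ΔT = (L₂ − L₁)/(α₁L₁ − α₂L₂)
L₂ − L₁ = 2.9815 − 2.9769 = 4.60×10⁻³ m
α₁L₁ − α₂L₂ = 2.0×10⁻⁵×2.9769 − 3.23×10⁻⁶×2.9815 = 4.9907755×10⁻⁵ m/K
ΔT = 4.60×10⁻³ / 4.9907755×10⁻⁵ = 92.170 K
T = 10.0 + 92.170 = 102.170 °C

T = 102.2 °C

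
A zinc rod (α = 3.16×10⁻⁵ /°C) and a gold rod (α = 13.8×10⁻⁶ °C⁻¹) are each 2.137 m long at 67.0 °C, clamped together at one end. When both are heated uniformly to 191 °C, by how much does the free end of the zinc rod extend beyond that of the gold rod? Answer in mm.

4.72 mm

ΔT = 124.0 K
zinc: ΔL = 3.16×10⁻⁵ × 2.137 m × 124.0 = 8.3736×10⁻³ m = 8.3736 mm
gold: ΔL = 13.8×10⁻⁶ × 2.137 m × 124.0 = 3.6568×10⁻³ m = 3.6568 mm
difference = 8.3736 − 3.6568 = 4.7168 mm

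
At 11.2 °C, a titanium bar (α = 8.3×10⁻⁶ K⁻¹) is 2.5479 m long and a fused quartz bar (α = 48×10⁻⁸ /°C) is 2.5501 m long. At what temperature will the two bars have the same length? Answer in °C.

L₁(1 + α₁ΔT) = L₂(1 + α₂ΔT) ⇒ ΔT = (L₂ − L₁)/(α₁L₁ − α₂L₂)
L₂ − L₁ = 2.5501 − 2.5479 = 2.20×10⁻³ m
α₁L₁ − α₂L₂ = 8.3×10⁻⁶×2.5479 − 48×10⁻⁸×2.5501 = 1.9923522×10⁻⁵ m/K
ΔT = 2.20×10⁻³ / 1.9923522×10⁻⁵ = 110.422 K
T = 11.2 + 110.422 = 121.622 °C

T = 121.6 °C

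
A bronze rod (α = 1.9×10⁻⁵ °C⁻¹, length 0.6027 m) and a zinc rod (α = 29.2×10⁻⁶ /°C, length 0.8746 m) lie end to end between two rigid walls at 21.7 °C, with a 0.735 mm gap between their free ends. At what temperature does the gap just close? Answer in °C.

T = 41.6 °C

α₁L₁ = 1.14513×10⁻⁵ m/K, α₂L₂ = 2.553832×10⁻⁵ m/K → total 3.698962×10⁻⁵ m/K
ΔT = g/(α₁L₁+α₂L₂) = 7.35×10⁻⁴ / 3.698962×10⁻⁵ = 19.870 K
T = 21.7 + 19.870 = 41.570 °C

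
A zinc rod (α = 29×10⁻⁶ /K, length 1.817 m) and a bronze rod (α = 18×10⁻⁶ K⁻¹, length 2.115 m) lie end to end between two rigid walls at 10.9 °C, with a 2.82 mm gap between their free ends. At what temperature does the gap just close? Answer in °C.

Gap closes when ΔL₁ + ΔL₂ = 2.82 mm = 2.82×10⁻³ m
(α₁L₁ + α₂L₂)ΔT = g
α₁L₁ + α₂L₂ = 29×10⁻⁶×1.817 + 18×10⁻⁶×2.115 = 9.0763×10⁻⁵ m/K
ΔT = 2.82×10⁻³ / 9.0763×10⁻⁵ = 31.070 K
T = 10.9 + 31.070 = 41.970 °C

T = 42.0 °C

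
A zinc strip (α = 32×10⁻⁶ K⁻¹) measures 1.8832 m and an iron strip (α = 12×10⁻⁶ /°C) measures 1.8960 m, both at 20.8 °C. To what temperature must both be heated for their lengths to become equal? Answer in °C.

L₁(1 + α₁ΔT) = L₂(1 + α₂ΔT) ⇒ ΔT = (L₂ − L₁)/(α₁L₁ − α₂L₂)
L₂ − L₁ = 1.8960 − 1.8832 = 1.28×10⁻² m
α₁L₁ − α₂L₂ = 32×10⁻⁶×1.8832 − 12×10⁻⁶×1.8960 = 3.75104×10⁻⁵ m/K
ΔT = 1.28×10⁻² / 3.75104×10⁻⁵ = 341.239 K
T = 20.8 + 341.239 = 362.039 °C

T = 362.0 °C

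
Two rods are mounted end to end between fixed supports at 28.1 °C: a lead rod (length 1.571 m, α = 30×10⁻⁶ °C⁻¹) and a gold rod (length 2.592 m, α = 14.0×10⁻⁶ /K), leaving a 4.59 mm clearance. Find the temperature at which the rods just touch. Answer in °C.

T = 83.1 °C

Gap closes when ΔL₁ + ΔL₂ = 4.59 mm = 4.59×10⁻³ m
(α₁L₁ + α₂L₂)ΔT = g
α₁L₁ + α₂L₂ = 30×10⁻⁶×1.571 + 14.0×10⁻⁶×2.592 = 8.3418×10⁻⁵ m/K
ΔT = 4.59×10⁻³ / 8.3418×10⁻⁵ = 55.024 K
T = 28.1 + 55.024 = 83.124 °C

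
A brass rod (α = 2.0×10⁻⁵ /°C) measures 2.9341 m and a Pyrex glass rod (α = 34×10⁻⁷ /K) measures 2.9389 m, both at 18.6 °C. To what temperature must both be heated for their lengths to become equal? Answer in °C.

L₁(1 + α₁ΔT) = L₂(1 + α₂ΔT) ⇒ ΔT = (L₂ − L₁)/(α₁L₁ − α₂L₂)
L₂ − L₁ = 2.9389 − 2.9341 = 4.80×10⁻³ m
α₁L₁ − α₂L₂ = 2.0×10⁻⁵×2.9341 − 34×10⁻⁷×2.9389 = 4.868974×10⁻⁵ m/K
ΔT = 4.80×10⁻³ / 4.868974×10⁻⁵ = 98.583 K
T = 18.6 + 98.583 = 117.183 °C

T = 117.2 °C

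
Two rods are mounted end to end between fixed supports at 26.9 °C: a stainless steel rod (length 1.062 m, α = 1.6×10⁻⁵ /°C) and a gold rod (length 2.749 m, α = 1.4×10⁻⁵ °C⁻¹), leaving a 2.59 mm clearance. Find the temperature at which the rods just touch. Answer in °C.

α₁L₁ = 1.6992×10⁻⁵ m/K, α₂L₂ = 3.8486×10⁻⁵ m/K → total 5.5478×10⁻⁵ m/K
ΔT = g/(α₁L₁+α₂L₂) = 2.59×10⁻³ / 5.5478×10⁻⁵ = 46.685 K
T = 26.9 + 46.685 = 73.585 °C

T = 73.6 °C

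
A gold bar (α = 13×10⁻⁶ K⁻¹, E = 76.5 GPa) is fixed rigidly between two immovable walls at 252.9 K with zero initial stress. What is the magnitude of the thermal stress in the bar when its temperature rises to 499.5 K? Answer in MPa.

Fully constrained: the free strain ε = αΔT is blocked, so σ = Eε = EαΔT.
|ΔT| = 246.6 K
σ = 76.5×10⁹ × 13×10⁻⁶ × 246.6 = 2.45×10⁸ Pa

σ = 245 MPa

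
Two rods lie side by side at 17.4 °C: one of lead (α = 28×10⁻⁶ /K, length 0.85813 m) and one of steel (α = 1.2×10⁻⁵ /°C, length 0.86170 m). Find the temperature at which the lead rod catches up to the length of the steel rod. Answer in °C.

T = 278.2 °C

L₁(1 + α₁ΔT) = L₂(1 + α₂ΔT) ⇒ ΔT = (L₂ − L₁)/(α₁L₁ − α₂L₂)
L₂ − L₁ = 0.86170 − 0.85813 = 3.57×10⁻³ m
α₁L₁ − α₂L₂ = 28×10⁻⁶×0.85813 − 1.2×10⁻⁵×0.86170 = 1.368724×10⁻⁵ m/K
ΔT = 3.57×10⁻³ / 1.368724×10⁻⁵ = 260.827 K
T = 17.4 + 260.827 = 278.227 °C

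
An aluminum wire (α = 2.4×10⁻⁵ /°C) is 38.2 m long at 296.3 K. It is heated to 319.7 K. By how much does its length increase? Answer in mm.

|ΔT| = |319.7 − 296.3| = 23.4 K
ΔL = αL₀ΔT = (2.4×10⁻⁵)(38.2)(23.4) = 2.15×10⁻² m

ΔL = 21.5 mm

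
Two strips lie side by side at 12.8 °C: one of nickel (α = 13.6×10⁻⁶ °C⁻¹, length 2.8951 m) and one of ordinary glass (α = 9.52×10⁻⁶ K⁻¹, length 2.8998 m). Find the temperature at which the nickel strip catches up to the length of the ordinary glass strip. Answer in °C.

T = 412.2 °C

L₁(1 + α₁ΔT) = L₂(1 + α₂ΔT) ⇒ ΔT = (L₂ − L₁)/(α₁L₁ − α₂L₂)
L₂ − L₁ = 2.8998 − 2.8951 = 4.70×10⁻³ m
α₁L₁ − α₂L₂ = 13.6×10⁻⁶×2.8951 − 9.52×10⁻⁶×2.8998 = 1.1767264×10⁻⁵ m/K
ΔT = 4.70×10⁻³ / 1.1767264×10⁻⁵ = 399.413 K
T = 12.8 + 399.413 = 412.213 °C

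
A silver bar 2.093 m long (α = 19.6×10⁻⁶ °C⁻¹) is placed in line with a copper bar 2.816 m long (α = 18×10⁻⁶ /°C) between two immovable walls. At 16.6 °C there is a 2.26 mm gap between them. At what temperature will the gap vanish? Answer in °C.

T = 41.2 °C

α₁L₁ = 4.10228×10⁻⁵ m/K, α₂L₂ = 5.0688×10⁻⁵ m/K → total 9.17108×10⁻⁵ m/K
ΔT = g/(α₁L₁+α₂L₂) = 2.26×10⁻³ / 9.17108×10⁻⁵ = 24.643 K
T = 16.6 + 24.643 = 41.243 °C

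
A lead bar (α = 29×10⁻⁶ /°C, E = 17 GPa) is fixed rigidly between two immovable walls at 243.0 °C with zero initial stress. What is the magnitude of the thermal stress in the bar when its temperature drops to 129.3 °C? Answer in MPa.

Fully constrained: the free strain ε = αΔT is blocked, so σ = Eε = EαΔT.
|ΔT| = 113.7 K
σ = 17.0×10⁹ × 29×10⁻⁶ × 113.7 = 5.61×10⁷ Pa

σ = 56.1 MPa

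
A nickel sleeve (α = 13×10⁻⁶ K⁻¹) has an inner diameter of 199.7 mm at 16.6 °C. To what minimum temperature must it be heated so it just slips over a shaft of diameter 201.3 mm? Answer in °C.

Required Δd = 201.3 − 199.7 = 1.6 mm
Δd = αd₀ΔT ⇒ ΔT = Δd/(αd₀) = 1.6 / (13×10⁻⁶ × 199.7) = 616.31 K
T_min = 16.6 + 616.31 = 632.91 °C

T = 633 °C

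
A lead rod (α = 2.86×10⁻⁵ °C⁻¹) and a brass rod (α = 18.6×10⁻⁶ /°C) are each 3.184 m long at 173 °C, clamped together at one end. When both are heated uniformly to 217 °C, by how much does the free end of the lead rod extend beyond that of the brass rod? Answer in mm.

1.40 mm

ΔT = 44 K
lead: ΔL = 2.86×10⁻⁵ × 3.184 m × 44 = 4.0067×10⁻³ m = 4.0067 mm
brass: ΔL = 18.6×10⁻⁶ × 3.184 m × 44 = 2.6058×10⁻³ m = 2.6058 mm
difference = 4.0067 − 2.6058 = 1.4009 mm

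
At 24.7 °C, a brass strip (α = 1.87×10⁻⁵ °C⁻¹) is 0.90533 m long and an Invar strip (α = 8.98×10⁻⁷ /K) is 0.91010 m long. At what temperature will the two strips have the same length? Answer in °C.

Equal length when α₁L₁ΔT − α₂L₂ΔT = L₂ − L₁ = 4.77×10⁻³ m
α₁L₁ = 1.6929671×10⁻⁵, α₂L₂ = 8.172698×10⁻⁷ → Δ(αL) = 1.61124012×10⁻⁵ m/K
ΔT = 4.77×10⁻³ / 1.61124012×10⁻⁵ = 296.045 K, so T = 24.7 + 296.045 = 320.745 °C

T = 320.7 °C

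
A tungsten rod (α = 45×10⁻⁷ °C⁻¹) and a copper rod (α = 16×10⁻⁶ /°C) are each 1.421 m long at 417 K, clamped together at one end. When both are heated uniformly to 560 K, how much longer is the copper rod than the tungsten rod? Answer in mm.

2.34 mm

ΔT = 143 K
tungsten: ΔL = 45×10⁻⁷ × 1.421 m × 143 = 9.1441×10⁻⁴ m = 0.91441 mm
copper: ΔL = 16×10⁻⁶ × 1.421 m × 143 = 3.2512×10⁻³ m = 3.2512 mm
difference = 3.2512 − 0.91441 = 2.33679 mm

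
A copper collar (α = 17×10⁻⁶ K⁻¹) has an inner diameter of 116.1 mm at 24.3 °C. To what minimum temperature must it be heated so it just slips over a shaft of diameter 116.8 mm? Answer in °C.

T = 379 °C

Required Δd = 116.8 − 116.1 = 0.7 mm
Δd = αd₀ΔT ⇒ ΔT = Δd/(αd₀) = 0.7 / (17×10⁻⁶ × 116.1) = 354.66 K
T_min = 24.3 + 354.66 = 378.96 °C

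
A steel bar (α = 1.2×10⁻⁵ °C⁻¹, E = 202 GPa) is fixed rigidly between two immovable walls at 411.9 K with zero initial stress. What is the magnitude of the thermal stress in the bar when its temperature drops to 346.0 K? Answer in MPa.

Fully constrained: the free strain ε = αΔT is blocked, so σ = Eε = EαΔT.
|ΔT| = 65.9 K
σ = 202×10⁹ × 1.2×10⁻⁵ × 65.9 = 1.60×10⁸ Pa

σ = 160 MPa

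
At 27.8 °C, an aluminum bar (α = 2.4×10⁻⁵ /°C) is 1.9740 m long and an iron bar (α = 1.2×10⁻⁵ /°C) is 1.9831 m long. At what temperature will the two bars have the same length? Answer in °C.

T = 413.7 °C

L₁(1 + α₁ΔT) = L₂(1 + α₂ΔT) ⇒ ΔT = (L₂ − L₁)/(α₁L₁ − α₂L₂)
L₂ − L₁ = 1.9831 − 1.9740 = 9.10×10⁻³ m
α₁L₁ − α₂L₂ = 2.4×10⁻⁵×1.9740 − 1.2×10⁻⁵×1.9831 = 2.35788×10⁻⁵ m/K
ΔT = 9.10×10⁻³ / 2.35788×10⁻⁵ = 385.940 K
T = 27.8 + 385.940 = 413.740 °C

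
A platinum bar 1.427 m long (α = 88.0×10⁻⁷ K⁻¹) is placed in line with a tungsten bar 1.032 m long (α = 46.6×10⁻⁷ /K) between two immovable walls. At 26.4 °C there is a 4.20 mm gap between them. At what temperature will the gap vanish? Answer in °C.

α₁L₁ = 1.25576×10⁻⁵ m/K, α₂L₂ = 4.80912×10⁻⁶ m/K → total 1.736672×10⁻⁵ m/K
ΔT = g/(α₁L₁+α₂L₂) = 4.20×10⁻³ / 1.736672×10⁻⁵ = 241.84 K
T = 26.4 + 241.84 = 268.24 °C

T = 268 °C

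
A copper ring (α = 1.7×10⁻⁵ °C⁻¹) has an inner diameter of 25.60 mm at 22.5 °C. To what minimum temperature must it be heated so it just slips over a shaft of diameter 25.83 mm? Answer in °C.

Required Δd = 25.83 − 25.60 = 0.23 mm
Δd = αd₀ΔT ⇒ ΔT = Δd/(αd₀) = 0.23 / (1.7×10⁻⁵ × 25.60) = 528.49 K
T_min = 22.5 + 528.49 = 550.99 °C

T = 551 °C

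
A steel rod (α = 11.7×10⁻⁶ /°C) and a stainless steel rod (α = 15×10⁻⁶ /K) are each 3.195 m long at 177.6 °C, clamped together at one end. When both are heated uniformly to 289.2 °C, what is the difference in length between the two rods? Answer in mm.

1.18 mm

ΔT = 111.6 K
steel: ΔL = 11.7×10⁻⁶ × 3.195 m × 111.6 = 4.1718×10⁻³ m = 4.1718 mm
stainless steel: ΔL = 15×10⁻⁶ × 3.195 m × 111.6 = 5.3484×10⁻³ m = 5.3484 mm
difference = 5.3484 − 4.1718 = 1.1766 mm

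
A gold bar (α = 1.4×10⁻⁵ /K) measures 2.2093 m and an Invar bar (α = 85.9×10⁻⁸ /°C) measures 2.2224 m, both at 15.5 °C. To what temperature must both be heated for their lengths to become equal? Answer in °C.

T = 466.9 °C

L₁(1 + α₁ΔT) = L₂(1 + α₂ΔT) ⇒ ΔT = (L₂ − L₁)/(α₁L₁ − α₂L₂)
L₂ − L₁ = 2.2224 − 2.2093 = 1.31×10⁻² m
α₁L₁ − α₂L₂ = 1.4×10⁻⁵×2.2093 − 85.9×10⁻⁸×2.2224 = 2.90211584×10⁻⁵ m/K
ΔT = 1.31×10⁻² / 2.90211584×10⁻⁵ = 451.395 K
T = 15.5 + 451.395 = 466.895 °C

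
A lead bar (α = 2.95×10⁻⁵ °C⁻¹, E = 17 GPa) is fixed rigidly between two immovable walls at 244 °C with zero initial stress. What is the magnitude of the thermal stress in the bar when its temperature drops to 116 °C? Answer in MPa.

σ = 64.2 MPa

Fully constrained: the free strain ε = αΔT is blocked, so σ = Eε = EαΔT.
|ΔT| = 128 K
σ = 17.0×10⁹ × 2.95×10⁻⁵ × 128 = 6.42×10⁷ Pa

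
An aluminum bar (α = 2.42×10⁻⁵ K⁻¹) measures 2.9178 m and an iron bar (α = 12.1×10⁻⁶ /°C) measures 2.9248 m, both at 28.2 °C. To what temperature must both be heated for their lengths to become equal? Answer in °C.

Equal length when α₁L₁ΔT − α₂L₂ΔT = L₂ − L₁ = 7.00×10⁻³ m
α₁L₁ = 7.061076×10⁻⁵, α₂L₂ = 3.539008×10⁻⁵ → Δ(αL) = 3.522068×10⁻⁵ m/K
ΔT = 7.00×10⁻³ / 3.522068×10⁻⁵ = 198.747 K, so T = 28.2 + 198.747 = 226.947 °C

T = 226.9 °C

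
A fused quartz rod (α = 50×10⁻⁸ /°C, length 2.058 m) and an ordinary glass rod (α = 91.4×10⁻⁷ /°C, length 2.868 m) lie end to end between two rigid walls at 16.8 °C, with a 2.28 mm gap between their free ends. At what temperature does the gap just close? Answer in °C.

T = 100 °C

Gap closes when ΔL₁ + ΔL₂ = 2.28 mm = 2.28×10⁻³ m
(α₁L₁ + α₂L₂)ΔT = g
α₁L₁ + α₂L₂ = 50×10⁻⁸×2.058 + 91.4×10⁻⁷×2.868 = 2.724252×10⁻⁵ m/K
ΔT = 2.28×10⁻³ / 2.724252×10⁻⁵ = 83.69 K
T = 16.8 + 83.69 = 100.49 °C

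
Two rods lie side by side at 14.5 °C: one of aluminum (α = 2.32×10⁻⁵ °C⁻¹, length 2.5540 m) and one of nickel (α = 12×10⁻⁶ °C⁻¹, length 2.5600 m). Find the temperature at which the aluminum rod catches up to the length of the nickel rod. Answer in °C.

Equal length when α₁L₁ΔT − α₂L₂ΔT = L₂ − L₁ = 6.00×10⁻³ m
α₁L₁ = 5.92528×10⁻⁵, α₂L₂ = 3.072×10⁻⁵ → Δ(αL) = 2.85328×10⁻⁵ m/K
ΔT = 6.00×10⁻³ / 2.85328×10⁻⁵ = 210.284 K, so T = 14.5 + 210.284 = 224.784 °C

T = 224.8 °C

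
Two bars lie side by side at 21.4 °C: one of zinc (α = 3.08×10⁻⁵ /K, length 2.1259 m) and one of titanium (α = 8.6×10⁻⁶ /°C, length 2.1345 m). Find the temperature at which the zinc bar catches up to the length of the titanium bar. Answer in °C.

L₁(1 + α₁ΔT) = L₂(1 + α₂ΔT) ⇒ ΔT = (L₂ − L₁)/(α₁L₁ − α₂L₂)
L₂ − L₁ = 2.1345 − 2.1259 = 8.60×10⁻³ m
α₁L₁ − α₂L₂ = 3.08×10⁻⁵×2.1259 − 8.6×10⁻⁶×2.1345 = 4.712102×10⁻⁵ m/K
ΔT = 8.60×10⁻³ / 4.712102×10⁻⁵ = 182.509 K
T = 21.4 + 182.509 = 203.909 °C

T = 203.9 °C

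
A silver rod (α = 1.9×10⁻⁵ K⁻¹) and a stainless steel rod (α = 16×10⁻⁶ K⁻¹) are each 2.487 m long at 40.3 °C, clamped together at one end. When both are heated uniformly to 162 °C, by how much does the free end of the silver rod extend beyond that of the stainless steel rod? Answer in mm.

ΔT = 121.7 K
silver: ΔL = 1.9×10⁻⁵ × 2.487 m × 121.7 = 5.7507×10⁻³ m = 5.7507 mm
stainless steel: ΔL = 16×10⁻⁶ × 2.487 m × 121.7 = 4.8427×10⁻³ m = 4.8427 mm
difference = 5.7507 − 4.8427 = 0.9080 mm

0.908 mm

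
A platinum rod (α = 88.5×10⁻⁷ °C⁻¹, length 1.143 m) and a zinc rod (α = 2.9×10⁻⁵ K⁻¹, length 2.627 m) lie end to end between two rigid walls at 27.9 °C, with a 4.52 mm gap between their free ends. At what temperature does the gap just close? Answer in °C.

T = 80.3 °C

Gap closes when ΔL₁ + ΔL₂ = 4.52 mm = 4.52×10⁻³ m
(α₁L₁ + α₂L₂)ΔT = g
α₁L₁ + α₂L₂ = 88.5×10⁻⁷×1.143 + 2.9×10⁻⁵×2.627 = 8.629855×10⁻⁵ m/K
ΔT = 4.52×10⁻³ / 8.629855×10⁻⁵ = 52.376 K
T = 27.9 + 52.376 = 80.276 °C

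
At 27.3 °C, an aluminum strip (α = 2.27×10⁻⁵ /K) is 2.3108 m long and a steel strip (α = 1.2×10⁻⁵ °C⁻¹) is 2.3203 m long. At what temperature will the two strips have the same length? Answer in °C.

Equal length when α₁L₁ΔT − α₂L₂ΔT = L₂ − L₁ = 9.50×10⁻³ m
α₁L₁ = 5.245516×10⁻⁵, α₂L₂ = 2.78436×10⁻⁵ → Δ(αL) = 2.461156×10⁻⁵ m/K
ΔT = 9.50×10⁻³ / 2.461156×10⁻⁵ = 385.997 K, so T = 27.3 + 385.997 = 413.297 °C

T = 413.3 °C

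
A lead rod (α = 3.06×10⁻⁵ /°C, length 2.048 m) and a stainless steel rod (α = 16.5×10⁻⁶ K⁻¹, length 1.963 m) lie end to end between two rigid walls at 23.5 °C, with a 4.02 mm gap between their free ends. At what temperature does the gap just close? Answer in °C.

T = 65.8 °C

Gap closes when ΔL₁ + ΔL₂ = 4.02 mm = 4.02×10⁻³ m
(α₁L₁ + α₂L₂)ΔT = g
α₁L₁ + α₂L₂ = 3.06×10⁻⁵×2.048 + 16.5×10⁻⁶×1.963 = 9.50583×10⁻⁵ m/K
ΔT = 4.02×10⁻³ / 9.50583×10⁻⁵ = 42.290 K
T = 23.5 + 42.290 = 65.790 °C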